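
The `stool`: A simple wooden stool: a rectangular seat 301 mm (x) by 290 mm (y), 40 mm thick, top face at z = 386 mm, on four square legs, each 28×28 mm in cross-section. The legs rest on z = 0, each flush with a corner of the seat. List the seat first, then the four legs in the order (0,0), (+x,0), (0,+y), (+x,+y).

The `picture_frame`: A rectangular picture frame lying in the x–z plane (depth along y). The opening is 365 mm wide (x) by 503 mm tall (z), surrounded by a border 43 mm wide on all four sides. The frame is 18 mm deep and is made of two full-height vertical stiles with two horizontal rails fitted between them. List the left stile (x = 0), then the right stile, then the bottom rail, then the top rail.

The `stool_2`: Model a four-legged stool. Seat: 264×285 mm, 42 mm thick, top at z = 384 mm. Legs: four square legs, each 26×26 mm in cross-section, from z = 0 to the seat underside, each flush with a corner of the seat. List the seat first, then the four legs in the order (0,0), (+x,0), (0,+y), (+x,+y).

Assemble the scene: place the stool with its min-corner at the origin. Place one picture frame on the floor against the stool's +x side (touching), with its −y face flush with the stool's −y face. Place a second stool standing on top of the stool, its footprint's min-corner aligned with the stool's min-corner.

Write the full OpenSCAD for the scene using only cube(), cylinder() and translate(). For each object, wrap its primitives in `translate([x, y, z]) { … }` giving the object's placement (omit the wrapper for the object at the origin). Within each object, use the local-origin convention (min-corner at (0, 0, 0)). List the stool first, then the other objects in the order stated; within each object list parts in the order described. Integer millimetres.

translate([0, 0, 346]) cube([301, 290, 40]);
cube([28, 28, 346]);
translate([273, 0, 0]) cube([28, 28, 346]);
translate([0, 262, 0]) cube([28, 28, 346]);
translate([273, 262, 0]) cube([28, 28, 346]);
translate([301, 0, 0]) {
  cube([43, 18, 589]);
  translate([408, 0, 0]) cube([43, 18, 589]);
  translate([43, 0, 0]) cube([365, 18, 43]);
  translate([43, 0, 546]) cube([365, 18, 43]);
}
translate([0, 0, 386]) {
  translate([0, 0, 342]) cube([264, 285, 42]);
  cube([26, 26, 342]);
  translate([238, 0, 0]) cube([26, 26, 342]);
  translate([0, 259, 0]) cube([26, 26, 342]);
  translate([238, 259, 0]) cube([26, 26, 342]);
}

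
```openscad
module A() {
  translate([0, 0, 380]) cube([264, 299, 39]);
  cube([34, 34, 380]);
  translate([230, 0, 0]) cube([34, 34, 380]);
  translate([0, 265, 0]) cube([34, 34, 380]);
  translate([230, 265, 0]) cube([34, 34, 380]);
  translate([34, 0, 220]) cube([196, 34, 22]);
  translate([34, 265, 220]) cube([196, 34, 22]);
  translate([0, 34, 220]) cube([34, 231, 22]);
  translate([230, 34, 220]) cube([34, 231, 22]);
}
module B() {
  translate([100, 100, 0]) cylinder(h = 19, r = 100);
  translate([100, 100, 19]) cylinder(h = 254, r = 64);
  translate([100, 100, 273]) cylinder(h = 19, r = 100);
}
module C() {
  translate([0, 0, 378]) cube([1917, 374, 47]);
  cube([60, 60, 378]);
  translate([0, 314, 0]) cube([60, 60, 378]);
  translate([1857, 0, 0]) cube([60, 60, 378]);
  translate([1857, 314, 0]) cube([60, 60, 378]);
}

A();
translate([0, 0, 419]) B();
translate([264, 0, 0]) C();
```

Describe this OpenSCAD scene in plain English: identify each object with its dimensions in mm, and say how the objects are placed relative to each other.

A is a simple wooden stool: a rectangular seat 264 mm (x) by 299 mm (y), 39 mm thick, top face at z = 419 mm, on four square legs, each 34×34 mm in cross-section. The legs rest on z = 0, each flush with a corner of the seat. Four stretchers, 34 mm wide and 22 mm tall, connect adjacent legs with their undersides at z = 220 mm, each running between the inner faces of the legs it joins and aligned with the legs' outer faces on the other axis.

B is a spool: two coaxial disc flanges of radius 100 mm and thickness 19 mm, joined by a core cylinder of radius 64 mm and height 254 mm. The lower flange rests on z = 0 and the three cylinders share a vertical axis.

C is a long wooden bench with a 1917 mm (x) × 374 mm (y) seat, 47 mm thick, its top surface 425 mm above the floor. Four 60 mm square legs at the seat corners, flush with the edges, run from z = 0 to the seat underside.

The spool is on top of the stool. The bench is against the stool's +x side, with their −y faces flush.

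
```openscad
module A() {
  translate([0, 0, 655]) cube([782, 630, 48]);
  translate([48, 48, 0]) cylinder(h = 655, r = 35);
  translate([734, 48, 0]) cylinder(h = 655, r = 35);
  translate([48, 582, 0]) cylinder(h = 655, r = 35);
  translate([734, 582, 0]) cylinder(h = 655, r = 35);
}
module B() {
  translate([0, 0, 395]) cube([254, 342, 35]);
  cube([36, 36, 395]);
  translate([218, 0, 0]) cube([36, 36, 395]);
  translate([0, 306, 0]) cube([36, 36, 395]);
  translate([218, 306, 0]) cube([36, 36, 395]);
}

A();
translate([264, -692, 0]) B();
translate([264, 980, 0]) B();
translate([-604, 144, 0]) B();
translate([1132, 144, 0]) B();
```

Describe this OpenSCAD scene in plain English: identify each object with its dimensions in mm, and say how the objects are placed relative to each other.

A is a table: top 782 mm (x) × 630 mm (y), 48 mm thick, upper face at z = 703 mm, on four round legs of 70 mm diameter, each leg's bounding box inset 13 mm from the nearest pair of top edges, running from z = 0 to the bottom of the top.

B is a four-legged stool. The seat is 254×342 mm, 35 mm thick, top at z = 430 mm. It stands on four square legs, each 36×36 mm in cross-section, from z = 0 to the seat underside, each flush with a corner of the seat.

Four stools sit around the table at the −y, +y, −x, +x sides.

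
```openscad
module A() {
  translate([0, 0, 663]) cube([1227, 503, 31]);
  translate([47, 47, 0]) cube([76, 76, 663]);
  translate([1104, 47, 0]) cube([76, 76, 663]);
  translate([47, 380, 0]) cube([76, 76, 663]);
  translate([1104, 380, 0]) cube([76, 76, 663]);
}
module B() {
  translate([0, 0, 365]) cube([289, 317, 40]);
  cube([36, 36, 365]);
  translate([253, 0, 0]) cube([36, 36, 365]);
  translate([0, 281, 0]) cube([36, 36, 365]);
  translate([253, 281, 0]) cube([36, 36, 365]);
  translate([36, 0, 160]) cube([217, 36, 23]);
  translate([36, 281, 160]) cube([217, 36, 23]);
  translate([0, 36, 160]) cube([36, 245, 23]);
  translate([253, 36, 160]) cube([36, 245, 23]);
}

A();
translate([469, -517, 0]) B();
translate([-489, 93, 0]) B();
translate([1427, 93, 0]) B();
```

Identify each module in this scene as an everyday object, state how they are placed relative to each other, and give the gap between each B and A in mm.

Each stool's nearest face is 200 mm from the table's bounding box.

A is a table. B is a stool. Three stools sit around the table at the −y, −x, +x sides. The gap between each stool and the table is 200 mm.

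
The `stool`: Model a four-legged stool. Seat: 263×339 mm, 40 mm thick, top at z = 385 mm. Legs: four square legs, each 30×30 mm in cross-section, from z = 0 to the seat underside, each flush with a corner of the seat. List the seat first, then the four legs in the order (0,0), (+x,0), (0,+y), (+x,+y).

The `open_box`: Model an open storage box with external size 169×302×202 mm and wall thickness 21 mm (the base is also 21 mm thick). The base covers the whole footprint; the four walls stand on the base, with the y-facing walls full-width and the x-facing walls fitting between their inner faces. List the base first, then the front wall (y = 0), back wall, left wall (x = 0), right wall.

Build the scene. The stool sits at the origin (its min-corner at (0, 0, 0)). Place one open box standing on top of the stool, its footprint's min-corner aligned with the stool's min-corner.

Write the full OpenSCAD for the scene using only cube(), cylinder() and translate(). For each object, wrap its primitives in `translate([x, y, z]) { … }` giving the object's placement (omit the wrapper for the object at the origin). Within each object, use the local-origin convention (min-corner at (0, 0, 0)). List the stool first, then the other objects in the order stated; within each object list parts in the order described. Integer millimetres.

translate([0, 0, 345]) cube([263, 339, 40]);
cube([30, 30, 345]);
translate([233, 0, 0]) cube([30, 30, 345]);
translate([0, 309, 0]) cube([30, 30, 345]);
translate([233, 309, 0]) cube([30, 30, 345]);
translate([0, 0, 385]) {
  cube([169, 302, 21]);
  translate([0, 0, 21]) cube([169, 21, 181]);
  translate([0, 281, 21]) cube([169, 21, 181]);
  translate([0, 21, 21]) cube([21, 260, 181]);
  translate([148, 21, 21]) cube([21, 260, 181]);
}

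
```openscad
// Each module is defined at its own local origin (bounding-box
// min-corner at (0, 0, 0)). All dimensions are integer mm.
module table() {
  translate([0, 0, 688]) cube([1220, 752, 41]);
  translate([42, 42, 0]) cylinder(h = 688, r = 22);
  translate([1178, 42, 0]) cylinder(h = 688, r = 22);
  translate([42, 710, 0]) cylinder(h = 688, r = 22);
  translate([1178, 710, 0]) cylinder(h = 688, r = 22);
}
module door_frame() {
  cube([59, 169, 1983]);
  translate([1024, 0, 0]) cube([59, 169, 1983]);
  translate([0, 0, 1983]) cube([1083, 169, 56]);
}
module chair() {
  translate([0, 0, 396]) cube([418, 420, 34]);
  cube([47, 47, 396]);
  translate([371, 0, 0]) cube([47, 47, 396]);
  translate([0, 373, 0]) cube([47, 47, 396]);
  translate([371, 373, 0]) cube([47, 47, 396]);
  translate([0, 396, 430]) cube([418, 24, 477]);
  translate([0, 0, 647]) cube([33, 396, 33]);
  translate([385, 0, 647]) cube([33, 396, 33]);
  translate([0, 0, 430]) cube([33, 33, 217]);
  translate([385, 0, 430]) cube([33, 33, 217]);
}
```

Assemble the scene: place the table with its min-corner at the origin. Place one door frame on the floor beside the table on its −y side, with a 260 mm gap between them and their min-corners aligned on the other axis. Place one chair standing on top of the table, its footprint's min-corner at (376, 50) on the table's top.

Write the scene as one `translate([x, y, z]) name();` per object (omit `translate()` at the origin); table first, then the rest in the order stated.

table();
translate([0, -429, 0]) door_frame();
translate([376, 50, 729]) chair();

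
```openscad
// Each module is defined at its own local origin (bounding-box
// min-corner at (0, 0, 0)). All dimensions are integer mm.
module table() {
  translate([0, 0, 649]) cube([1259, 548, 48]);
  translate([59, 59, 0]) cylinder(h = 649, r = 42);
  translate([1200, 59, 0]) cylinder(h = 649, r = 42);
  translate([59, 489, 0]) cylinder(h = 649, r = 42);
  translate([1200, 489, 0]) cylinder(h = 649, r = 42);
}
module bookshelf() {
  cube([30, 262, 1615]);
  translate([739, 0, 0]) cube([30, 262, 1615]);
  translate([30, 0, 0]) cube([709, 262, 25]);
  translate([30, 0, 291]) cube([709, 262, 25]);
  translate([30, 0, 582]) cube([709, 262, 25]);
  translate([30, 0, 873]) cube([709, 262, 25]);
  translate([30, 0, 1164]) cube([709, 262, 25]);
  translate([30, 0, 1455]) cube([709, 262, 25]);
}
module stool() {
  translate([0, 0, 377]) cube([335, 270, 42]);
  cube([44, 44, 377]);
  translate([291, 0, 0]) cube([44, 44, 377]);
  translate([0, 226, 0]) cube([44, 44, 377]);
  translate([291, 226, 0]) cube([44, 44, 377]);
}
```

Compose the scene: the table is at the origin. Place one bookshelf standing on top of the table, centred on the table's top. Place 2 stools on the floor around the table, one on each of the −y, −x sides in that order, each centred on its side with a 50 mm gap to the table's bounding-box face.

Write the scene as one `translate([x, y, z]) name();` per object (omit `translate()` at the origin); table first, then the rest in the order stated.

table();
translate([245, 143, 697]) bookshelf();
translate([462, -320, 0]) stool();
translate([-385, 139, 0]) stool();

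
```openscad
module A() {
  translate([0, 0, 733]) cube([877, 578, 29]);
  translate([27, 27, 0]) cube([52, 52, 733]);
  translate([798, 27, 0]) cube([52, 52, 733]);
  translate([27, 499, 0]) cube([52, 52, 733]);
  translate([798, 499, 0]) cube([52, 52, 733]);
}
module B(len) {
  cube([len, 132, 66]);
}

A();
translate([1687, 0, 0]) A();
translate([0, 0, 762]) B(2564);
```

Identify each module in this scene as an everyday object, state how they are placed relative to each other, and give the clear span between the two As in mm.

Second table starts at x = 1687; first ends at x = 877; clear span = 1687 − 877 = 810 mm.

A is a table. B is a beam. A beam spans the tops of two tables. The clear span between the two tables is 810 mm.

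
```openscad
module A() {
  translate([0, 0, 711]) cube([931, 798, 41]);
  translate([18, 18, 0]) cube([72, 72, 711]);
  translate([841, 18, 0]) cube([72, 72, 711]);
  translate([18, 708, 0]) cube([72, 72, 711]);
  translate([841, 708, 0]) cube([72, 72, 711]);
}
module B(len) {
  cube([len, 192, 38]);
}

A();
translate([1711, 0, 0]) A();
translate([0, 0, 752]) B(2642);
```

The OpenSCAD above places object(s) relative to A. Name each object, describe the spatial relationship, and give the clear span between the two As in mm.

A is a table. B is a beam. A beam spans the tops of two tables. The clear span between the two tables is 780 mm.

Second table starts at x = 1711; first ends at x = 931; clear span = 1711 − 931 = 780 mm.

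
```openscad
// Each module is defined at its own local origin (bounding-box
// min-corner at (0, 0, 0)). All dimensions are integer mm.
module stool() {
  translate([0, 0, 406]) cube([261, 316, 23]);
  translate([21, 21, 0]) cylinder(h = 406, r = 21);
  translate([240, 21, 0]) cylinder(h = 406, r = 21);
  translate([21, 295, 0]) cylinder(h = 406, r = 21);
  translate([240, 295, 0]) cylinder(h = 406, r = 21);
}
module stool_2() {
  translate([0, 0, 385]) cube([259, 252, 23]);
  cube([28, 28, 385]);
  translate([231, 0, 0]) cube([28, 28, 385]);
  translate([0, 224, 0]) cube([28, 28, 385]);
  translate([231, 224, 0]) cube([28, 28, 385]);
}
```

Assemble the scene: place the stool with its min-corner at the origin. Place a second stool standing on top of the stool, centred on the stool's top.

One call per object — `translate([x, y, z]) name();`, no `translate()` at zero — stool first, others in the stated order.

stool();
translate([1, 32, 429]) stool_2();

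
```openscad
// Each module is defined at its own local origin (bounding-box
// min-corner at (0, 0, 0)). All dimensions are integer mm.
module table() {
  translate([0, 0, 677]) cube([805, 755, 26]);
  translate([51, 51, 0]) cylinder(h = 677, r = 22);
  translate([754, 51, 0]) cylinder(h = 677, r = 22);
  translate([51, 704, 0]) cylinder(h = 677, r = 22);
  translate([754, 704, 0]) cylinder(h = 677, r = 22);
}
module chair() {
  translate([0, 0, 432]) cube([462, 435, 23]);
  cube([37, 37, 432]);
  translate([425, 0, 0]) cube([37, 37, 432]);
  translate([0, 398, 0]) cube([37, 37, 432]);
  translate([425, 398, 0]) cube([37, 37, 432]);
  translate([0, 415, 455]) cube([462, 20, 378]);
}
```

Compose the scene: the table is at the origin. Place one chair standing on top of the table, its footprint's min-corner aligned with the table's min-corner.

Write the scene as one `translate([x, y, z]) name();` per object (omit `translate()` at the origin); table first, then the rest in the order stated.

table();
translate([0, 0, 703]) chair();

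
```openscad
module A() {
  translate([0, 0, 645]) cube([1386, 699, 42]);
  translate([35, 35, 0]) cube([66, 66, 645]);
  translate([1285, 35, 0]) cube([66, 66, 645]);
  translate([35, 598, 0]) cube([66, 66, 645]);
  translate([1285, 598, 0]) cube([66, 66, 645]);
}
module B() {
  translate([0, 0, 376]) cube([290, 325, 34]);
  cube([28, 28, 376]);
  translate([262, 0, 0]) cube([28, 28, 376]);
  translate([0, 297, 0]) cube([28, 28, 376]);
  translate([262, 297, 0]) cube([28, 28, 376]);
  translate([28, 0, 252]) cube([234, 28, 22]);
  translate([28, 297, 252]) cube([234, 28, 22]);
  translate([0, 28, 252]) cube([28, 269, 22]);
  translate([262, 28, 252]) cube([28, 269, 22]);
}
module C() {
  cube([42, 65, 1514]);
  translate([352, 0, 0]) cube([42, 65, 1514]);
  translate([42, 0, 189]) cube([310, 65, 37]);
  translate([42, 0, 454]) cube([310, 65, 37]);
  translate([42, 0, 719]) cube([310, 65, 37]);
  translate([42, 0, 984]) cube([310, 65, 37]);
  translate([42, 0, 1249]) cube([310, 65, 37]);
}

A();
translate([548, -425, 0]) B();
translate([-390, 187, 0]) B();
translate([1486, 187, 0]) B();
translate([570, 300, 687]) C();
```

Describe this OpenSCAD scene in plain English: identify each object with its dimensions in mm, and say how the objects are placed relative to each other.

A is a rectangular dining table. The top is 1386×699×42 mm with its upper surface at z = 687 mm. It stands on four 66×66 mm square legs, each inset 35 mm from the nearest pair of top edges, running from the floor to the underside of the top.

B is a four-legged stool. The seat is a 290×325×34 mm slab whose top surface is at z = 410 mm; four square legs, each 28×28 mm in cross-section, run from the floor (z = 0) to the underside of the seat, each flush with a corner of the seat. Four stretchers, 28 mm wide and 22 mm tall, connect adjacent legs with their undersides at z = 252 mm, each running between the inner faces of the legs it joins and aligned with the legs' outer faces on the other axis.

C is a straight ladder. Two 42×65 mm vertical rails, 1514 mm tall, stand 394 mm apart (outside-to-outside) with their front faces coplanar on the −y side. 5 rungs, each 65 mm deep and 37 mm tall, span between the inner faces of the rails, front faces flush with the rails. The lowest rung's underside is at z = 189 mm and rungs are spaced 265 mm apart (underside to underside).

Three stools sit around the table at the −y, −x, +x sides. The ladder is on top of the table.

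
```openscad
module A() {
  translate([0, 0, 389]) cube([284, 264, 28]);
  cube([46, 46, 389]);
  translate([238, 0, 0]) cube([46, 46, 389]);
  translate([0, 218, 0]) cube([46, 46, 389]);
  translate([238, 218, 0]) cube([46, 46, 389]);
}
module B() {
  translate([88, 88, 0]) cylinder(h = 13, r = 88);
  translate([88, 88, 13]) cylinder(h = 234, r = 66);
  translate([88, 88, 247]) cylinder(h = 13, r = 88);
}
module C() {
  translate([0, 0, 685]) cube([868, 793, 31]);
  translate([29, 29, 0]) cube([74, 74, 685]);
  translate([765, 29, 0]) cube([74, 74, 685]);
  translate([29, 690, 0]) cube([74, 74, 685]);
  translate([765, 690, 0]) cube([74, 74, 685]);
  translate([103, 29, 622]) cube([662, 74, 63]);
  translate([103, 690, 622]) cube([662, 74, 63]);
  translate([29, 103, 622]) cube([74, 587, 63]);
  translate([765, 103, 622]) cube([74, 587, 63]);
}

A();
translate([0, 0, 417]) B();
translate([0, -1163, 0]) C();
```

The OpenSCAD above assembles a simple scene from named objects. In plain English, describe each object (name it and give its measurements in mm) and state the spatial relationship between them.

A is a simple wooden stool: a rectangular seat 284 mm (x) by 264 mm (y), 28 mm thick, top face at z = 417 mm, on four square legs, each 46×46 mm in cross-section. The legs rest on z = 0, each flush with a corner of the seat.

B is a spool: two coaxial disc flanges of radius 88 mm and thickness 13 mm, joined by a core cylinder of radius 66 mm and height 234 mm. The lower flange rests on z = 0 and the three cylinders share a vertical axis.

C is a table: top 868 mm (x) × 793 mm (y), 31 mm thick, upper face at z = 716 mm, on four 74×74 mm square legs, each inset 29 mm from the nearest pair of top edges, running from z = 0 to the bottom of the top. Four apron rails, 74 mm thick and 63 mm tall, run between adjacent legs with their top edges flush with the underside of the top and their outer faces flush with the legs' outer faces.

The spool is on top of the stool. The table is on the floor beside the stool on its −y side.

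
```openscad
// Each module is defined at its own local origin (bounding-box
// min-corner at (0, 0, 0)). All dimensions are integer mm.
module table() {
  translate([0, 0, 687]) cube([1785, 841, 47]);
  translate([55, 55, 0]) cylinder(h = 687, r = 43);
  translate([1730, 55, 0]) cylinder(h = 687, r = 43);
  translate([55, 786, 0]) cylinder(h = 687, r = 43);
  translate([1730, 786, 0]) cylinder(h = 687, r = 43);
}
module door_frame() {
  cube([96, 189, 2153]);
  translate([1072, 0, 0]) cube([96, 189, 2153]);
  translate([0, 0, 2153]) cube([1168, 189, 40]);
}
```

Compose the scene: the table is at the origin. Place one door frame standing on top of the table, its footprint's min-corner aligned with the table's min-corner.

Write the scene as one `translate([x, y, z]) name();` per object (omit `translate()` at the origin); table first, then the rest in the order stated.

table();
translate([0, 0, 734]) door_frame();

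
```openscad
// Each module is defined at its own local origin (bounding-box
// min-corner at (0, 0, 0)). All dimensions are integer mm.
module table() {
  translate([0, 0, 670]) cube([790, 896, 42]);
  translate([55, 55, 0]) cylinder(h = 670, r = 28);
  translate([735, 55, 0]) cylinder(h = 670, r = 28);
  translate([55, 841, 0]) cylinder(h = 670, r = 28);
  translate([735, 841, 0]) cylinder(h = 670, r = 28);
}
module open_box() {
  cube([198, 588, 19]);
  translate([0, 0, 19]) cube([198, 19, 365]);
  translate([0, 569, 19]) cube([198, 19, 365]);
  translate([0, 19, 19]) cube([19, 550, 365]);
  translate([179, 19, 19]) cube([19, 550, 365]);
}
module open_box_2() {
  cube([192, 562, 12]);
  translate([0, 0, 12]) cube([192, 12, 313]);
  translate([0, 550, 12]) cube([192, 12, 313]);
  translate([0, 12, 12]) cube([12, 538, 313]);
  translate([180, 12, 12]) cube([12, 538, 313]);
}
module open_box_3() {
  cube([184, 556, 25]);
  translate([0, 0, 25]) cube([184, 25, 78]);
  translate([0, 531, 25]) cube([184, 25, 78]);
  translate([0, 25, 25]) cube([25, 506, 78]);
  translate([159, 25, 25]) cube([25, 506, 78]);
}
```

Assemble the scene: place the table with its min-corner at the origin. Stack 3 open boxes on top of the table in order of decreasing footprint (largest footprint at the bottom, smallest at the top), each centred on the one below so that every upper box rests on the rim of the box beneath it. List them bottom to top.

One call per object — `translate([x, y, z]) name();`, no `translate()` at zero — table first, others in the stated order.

table();
translate([296, 154, 712]) open_box();
translate([299, 167, 1096]) open_box_2();
translate([303, 170, 1421]) open_box_3();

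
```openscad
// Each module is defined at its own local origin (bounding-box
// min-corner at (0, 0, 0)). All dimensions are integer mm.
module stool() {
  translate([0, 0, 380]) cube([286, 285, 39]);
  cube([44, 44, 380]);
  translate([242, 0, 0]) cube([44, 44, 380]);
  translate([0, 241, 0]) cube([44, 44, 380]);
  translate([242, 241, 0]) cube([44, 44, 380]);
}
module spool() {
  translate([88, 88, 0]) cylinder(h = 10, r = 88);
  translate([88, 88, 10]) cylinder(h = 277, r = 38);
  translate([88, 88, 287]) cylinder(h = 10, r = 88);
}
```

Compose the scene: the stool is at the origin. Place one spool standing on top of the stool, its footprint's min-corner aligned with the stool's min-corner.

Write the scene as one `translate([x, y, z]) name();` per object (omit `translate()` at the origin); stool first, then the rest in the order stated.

stool();
translate([0, 0, 419]) spool();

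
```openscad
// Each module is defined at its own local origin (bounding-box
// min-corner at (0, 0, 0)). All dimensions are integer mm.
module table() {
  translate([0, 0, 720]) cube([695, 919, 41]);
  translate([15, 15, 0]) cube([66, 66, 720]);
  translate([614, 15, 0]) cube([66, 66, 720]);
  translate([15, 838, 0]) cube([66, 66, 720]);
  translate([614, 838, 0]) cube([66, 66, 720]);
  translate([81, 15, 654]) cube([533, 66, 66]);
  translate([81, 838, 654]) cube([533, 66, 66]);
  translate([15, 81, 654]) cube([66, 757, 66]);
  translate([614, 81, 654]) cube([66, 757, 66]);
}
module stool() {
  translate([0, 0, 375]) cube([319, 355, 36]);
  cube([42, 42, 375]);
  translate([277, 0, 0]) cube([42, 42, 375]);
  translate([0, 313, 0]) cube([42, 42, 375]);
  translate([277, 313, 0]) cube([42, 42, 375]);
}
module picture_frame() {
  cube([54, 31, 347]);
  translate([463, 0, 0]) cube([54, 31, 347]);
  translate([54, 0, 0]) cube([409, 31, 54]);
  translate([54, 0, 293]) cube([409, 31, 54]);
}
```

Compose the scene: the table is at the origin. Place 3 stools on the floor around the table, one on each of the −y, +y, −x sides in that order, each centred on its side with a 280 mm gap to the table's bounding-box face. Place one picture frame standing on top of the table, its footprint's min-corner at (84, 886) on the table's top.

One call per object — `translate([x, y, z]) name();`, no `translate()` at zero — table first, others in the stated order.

table();
translate([188, -635, 0]) stool();
translate([188, 1199, 0]) stool();
translate([-599, 282, 0]) stool();
translate([84, 886, 761]) picture_frame();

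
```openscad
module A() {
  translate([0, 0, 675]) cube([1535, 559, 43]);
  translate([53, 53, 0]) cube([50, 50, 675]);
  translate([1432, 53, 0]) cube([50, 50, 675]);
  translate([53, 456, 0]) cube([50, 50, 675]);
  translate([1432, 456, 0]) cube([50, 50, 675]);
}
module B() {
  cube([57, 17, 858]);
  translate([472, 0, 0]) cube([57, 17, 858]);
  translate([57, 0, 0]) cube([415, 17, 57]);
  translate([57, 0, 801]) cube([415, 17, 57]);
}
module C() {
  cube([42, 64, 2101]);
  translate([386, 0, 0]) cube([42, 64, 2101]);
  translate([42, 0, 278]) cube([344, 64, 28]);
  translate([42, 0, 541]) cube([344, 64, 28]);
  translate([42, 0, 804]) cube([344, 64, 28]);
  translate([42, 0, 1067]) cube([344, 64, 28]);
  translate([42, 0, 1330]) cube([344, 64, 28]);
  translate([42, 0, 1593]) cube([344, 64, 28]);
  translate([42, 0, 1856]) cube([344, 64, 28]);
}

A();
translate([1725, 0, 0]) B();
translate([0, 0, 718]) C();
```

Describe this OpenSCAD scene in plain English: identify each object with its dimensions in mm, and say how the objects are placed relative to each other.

A is a table: top 1535 mm (x) × 559 mm (y), 43 mm thick, upper face at z = 718 mm, on four 50×50 mm square legs, each inset 53 mm from the nearest pair of top edges, running from z = 0 to the bottom of the top.

B is a rectangular picture frame lying in the x–z plane (depth along y). The opening is 415 mm wide (x) by 744 mm tall (z), surrounded by a border 57 mm wide on all four sides. The frame is 17 mm deep and is made of two full-height vertical stiles with two horizontal rails fitted between them.

C is a wooden ladder with two side rails of 42×64 mm section and 2101 mm height, set 428 mm apart overall. Between them run 7 rectangular rungs (64 mm deep, 28 mm thick), front faces flush with the rails' −y face. The bottom of the first rung is 278 mm above the floor and each subsequent rung is 263 mm higher than the one below.

The picture frame is on the floor beside the table on its +x side. The ladder is on top of the table.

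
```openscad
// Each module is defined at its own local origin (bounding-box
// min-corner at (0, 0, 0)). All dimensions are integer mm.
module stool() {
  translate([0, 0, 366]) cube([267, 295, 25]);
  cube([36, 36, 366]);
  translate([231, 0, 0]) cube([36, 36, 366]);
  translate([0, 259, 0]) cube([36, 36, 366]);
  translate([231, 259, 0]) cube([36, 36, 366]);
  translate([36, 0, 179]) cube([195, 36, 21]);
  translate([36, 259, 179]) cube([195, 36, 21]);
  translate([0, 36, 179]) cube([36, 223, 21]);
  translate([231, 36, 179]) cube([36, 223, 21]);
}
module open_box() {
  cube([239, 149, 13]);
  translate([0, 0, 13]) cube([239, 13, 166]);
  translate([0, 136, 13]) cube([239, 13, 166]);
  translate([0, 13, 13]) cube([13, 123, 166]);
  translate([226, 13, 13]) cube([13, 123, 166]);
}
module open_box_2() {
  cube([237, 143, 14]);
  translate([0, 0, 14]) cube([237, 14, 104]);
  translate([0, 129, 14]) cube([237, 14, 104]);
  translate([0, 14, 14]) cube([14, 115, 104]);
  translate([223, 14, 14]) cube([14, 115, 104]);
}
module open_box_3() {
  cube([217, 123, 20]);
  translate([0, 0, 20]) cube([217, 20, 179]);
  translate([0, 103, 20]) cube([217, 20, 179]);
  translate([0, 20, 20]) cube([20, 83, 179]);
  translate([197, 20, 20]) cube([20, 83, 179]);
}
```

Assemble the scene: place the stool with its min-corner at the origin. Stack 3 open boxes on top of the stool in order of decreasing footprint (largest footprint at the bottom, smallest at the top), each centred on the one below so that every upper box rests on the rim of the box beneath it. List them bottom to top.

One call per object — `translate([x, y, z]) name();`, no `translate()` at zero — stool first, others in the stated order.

stool();
translate([14, 73, 391]) open_box();
translate([15, 76, 570]) open_box_2();
translate([25, 86, 688]) open_box_3();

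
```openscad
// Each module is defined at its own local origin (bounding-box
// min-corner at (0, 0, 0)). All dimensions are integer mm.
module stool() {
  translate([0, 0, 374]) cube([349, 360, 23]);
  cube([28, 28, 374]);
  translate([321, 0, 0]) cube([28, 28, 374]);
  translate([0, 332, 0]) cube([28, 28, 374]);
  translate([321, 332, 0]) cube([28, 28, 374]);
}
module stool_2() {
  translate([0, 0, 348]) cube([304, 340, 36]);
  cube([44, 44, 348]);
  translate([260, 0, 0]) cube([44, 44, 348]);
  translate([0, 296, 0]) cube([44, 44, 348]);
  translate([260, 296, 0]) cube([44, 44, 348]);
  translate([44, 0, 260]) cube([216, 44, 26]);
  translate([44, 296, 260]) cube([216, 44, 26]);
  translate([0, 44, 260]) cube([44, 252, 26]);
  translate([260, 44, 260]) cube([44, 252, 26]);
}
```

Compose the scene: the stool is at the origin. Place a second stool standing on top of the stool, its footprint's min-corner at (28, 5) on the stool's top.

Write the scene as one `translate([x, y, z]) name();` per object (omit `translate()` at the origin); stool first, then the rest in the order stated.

stool();
translate([28, 5, 397]) stool_2();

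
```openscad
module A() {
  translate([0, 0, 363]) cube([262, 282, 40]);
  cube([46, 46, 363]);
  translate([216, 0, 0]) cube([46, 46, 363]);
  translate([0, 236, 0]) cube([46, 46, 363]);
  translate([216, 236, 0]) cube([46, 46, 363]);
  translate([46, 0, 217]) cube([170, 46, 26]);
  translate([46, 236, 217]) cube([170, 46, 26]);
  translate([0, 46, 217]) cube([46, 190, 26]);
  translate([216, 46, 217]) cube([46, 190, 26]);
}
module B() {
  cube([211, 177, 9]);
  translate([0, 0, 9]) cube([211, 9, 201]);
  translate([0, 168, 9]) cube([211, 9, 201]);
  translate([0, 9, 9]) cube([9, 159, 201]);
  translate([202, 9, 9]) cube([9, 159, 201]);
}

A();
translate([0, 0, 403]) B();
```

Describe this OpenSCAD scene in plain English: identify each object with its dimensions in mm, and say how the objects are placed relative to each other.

A is a four-legged stool. The seat is 262×282 mm, 40 mm thick, top at z = 403 mm. It stands on four square legs, each 46×46 mm in cross-section, from z = 0 to the seat underside, each flush with a corner of the seat. Four stretchers, 46 mm wide and 26 mm tall, connect adjacent legs with their undersides at z = 217 mm, each running between the inner faces of the legs it joins and aligned with the legs' outer faces on the other axis.

B is an open storage box with external size 211×177×210 mm and wall thickness 9 mm (the base is also 9 mm thick). The base covers the whole footprint; the four walls stand on the base, with the y-facing walls full-width and the x-facing walls fitting between their inner faces.

The open box is on top of the stool.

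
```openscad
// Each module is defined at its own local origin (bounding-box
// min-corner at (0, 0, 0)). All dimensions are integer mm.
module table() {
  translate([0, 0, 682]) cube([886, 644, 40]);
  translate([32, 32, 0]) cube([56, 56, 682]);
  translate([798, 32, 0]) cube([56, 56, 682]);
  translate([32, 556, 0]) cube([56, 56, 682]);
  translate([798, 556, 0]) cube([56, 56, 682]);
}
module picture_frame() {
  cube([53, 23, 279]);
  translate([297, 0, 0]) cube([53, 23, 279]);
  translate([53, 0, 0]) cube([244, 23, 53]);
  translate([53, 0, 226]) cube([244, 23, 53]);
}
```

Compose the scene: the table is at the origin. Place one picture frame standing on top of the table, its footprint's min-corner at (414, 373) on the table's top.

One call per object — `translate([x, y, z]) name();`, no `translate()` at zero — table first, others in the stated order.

table();
translate([414, 373, 722]) picture_frame();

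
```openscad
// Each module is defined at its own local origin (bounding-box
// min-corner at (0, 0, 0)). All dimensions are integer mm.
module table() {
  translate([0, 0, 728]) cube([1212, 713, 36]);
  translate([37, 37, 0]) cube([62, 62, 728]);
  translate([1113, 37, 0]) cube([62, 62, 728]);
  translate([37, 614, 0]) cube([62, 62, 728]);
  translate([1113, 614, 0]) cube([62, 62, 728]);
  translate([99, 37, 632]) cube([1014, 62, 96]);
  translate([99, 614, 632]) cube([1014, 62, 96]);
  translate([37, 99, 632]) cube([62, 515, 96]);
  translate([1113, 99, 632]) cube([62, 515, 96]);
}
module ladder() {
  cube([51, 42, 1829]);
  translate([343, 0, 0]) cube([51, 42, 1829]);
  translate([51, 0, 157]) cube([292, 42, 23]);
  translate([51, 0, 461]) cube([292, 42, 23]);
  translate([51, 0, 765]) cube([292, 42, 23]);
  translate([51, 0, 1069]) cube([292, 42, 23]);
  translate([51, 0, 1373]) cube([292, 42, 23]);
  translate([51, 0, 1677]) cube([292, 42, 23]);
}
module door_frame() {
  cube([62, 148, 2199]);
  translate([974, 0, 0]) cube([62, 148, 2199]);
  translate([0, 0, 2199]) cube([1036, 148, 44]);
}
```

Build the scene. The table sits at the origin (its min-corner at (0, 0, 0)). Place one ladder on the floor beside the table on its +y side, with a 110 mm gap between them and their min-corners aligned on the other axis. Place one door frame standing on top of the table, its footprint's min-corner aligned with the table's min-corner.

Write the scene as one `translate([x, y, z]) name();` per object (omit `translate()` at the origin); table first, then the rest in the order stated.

table();
translate([0, 823, 0]) ladder();
translate([0, 0, 764]) door_frame();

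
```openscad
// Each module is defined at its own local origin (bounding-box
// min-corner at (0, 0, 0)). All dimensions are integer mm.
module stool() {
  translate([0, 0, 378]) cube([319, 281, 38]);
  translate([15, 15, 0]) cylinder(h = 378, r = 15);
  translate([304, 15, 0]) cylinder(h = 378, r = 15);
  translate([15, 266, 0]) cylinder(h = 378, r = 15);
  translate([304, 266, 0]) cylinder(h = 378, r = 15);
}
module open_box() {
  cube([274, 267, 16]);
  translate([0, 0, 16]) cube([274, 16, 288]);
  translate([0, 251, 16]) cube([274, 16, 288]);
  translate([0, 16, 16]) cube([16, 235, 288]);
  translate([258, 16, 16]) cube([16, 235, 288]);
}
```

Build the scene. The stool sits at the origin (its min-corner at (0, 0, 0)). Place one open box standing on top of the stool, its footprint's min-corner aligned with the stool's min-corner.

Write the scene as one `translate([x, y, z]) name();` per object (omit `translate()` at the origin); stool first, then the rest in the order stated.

stool();
translate([0, 0, 416]) open_box();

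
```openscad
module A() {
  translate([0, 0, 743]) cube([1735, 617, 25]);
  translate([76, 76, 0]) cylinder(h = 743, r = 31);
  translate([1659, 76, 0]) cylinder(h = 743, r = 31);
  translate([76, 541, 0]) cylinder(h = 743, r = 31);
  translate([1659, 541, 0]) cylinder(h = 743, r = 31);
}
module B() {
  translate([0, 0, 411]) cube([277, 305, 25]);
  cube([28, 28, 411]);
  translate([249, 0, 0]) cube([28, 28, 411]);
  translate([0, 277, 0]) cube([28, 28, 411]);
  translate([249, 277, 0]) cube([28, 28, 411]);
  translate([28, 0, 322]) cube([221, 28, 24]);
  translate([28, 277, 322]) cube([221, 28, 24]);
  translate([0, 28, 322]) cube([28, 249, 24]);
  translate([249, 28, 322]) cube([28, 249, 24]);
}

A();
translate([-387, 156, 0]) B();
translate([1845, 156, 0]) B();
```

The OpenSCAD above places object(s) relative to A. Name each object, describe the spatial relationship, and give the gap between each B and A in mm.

A is a table. B is a stool. Two stools sit around the table at the −x, +x sides. The gap between each stool and the table is 110 mm.

Each stool's nearest face is 110 mm from the table's bounding box.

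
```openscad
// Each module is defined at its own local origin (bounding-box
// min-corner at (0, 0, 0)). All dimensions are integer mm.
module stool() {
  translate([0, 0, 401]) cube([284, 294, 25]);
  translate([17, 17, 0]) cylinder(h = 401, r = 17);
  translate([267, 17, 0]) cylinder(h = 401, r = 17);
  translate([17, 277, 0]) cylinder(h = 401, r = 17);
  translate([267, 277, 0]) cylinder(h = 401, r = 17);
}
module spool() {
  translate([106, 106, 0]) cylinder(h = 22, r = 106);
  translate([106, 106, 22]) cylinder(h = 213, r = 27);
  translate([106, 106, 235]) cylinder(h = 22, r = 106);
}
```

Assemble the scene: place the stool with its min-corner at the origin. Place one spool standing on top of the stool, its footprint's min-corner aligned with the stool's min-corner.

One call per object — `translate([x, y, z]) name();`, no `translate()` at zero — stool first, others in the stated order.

stool();
translate([0, 0, 426]) spool();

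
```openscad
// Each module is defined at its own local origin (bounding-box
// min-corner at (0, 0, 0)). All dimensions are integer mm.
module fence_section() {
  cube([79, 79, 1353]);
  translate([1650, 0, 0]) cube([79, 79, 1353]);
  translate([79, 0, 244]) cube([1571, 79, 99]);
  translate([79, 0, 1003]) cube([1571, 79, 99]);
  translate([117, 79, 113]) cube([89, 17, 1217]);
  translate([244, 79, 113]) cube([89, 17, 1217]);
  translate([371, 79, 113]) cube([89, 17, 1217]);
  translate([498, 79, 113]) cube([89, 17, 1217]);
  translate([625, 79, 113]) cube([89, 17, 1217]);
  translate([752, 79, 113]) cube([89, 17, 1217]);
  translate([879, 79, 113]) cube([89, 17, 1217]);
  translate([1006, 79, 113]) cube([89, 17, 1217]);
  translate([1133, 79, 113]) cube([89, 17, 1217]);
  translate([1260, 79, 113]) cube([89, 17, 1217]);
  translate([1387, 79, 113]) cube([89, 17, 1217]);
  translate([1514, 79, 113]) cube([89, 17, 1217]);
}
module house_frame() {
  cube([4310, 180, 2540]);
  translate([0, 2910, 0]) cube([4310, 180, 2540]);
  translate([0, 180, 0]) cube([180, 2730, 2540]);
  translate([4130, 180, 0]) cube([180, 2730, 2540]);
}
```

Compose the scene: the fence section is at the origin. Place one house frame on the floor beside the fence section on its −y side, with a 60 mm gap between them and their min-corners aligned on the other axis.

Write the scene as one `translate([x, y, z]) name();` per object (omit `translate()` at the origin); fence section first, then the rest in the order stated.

fence_section();
translate([0, -3150, 0]) house_frame();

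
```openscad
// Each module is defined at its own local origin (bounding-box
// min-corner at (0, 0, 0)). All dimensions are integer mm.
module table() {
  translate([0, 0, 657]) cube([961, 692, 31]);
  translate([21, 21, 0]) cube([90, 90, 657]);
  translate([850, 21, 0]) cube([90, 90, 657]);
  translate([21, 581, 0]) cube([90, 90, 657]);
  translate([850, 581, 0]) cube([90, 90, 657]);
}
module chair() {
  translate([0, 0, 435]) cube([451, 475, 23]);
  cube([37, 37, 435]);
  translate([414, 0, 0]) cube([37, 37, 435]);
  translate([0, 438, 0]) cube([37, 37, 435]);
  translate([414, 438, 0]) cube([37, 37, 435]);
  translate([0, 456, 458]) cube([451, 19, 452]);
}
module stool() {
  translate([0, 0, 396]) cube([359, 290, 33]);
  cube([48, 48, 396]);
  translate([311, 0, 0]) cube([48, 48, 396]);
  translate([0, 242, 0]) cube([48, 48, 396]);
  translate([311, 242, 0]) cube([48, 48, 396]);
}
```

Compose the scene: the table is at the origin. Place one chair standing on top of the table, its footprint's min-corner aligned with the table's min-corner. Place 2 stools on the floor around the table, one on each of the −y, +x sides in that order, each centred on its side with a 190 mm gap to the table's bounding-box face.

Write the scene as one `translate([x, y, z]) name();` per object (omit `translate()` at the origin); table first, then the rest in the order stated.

table();
translate([0, 0, 688]) chair();
translate([301, -480, 0]) stool();
translate([1151, 201, 0]) stool();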